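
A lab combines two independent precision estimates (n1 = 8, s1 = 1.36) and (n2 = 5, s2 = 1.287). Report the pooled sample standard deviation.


s_p = sqrt(((n1-1)*s1^2 + (n2-1)*s2^2) / (n1+n2-2))
numerator = (8-1)*1.36^2 + (5-1)*1.287^2 = 12.9472 + 6.625476 = 19.572676
denominator = 8 + 5 - 2 = 11
s_p^2 = 19.572676 / 11 = 1.7793342
s_p = sqrt(1.7793342) = 1.3339

1.3339


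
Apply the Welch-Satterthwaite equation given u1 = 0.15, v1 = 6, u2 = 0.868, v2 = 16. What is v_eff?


uc = sqrt(u1^2 + u2^2) = sqrt(0.15^2 + 0.868^2) = 0.88086548
v_eff = uc^4 / (u1^4/v1 + u2^4/v2)
= 0.88086548^4 / (0.15^4/6 + 0.868^4/16)
= 0.60205804 / 0.035562358
v_eff = 16.9296

16.9296


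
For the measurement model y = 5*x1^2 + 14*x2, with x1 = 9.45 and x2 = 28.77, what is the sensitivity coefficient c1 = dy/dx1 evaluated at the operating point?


y = 5*x1^2 + 14*x2
dy/dx1 = 2*5*x1
Evaluate at x1 = 9.45: c1 = 10 * 9.45
c1 = 94.5000

94.5000


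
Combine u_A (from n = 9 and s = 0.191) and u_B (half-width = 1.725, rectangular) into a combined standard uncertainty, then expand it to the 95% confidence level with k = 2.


u_A = s / sqrt(n) = 0.191 / sqrt(9) = 0.063666667
u_B = half_width / sqrt(3) = 1.725 / sqrt(3) = 0.99592921
uc = sqrt(u_A^2 + u_B^2) = sqrt(0.063666667^2 + 0.99592921^2) = 0.99796214
U = k * uc = 2 * 0.99796214
U = 1.9959

1.9959


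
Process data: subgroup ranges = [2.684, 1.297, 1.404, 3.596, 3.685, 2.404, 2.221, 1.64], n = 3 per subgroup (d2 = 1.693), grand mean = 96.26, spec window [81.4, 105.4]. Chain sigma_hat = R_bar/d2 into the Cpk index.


R_bar = (2.684 + 1.297 + 1.404 + 3.596 + 3.685 + 2.404 + 2.221 + 1.64) / 8 = 2.366375
sigma = R_bar / d2 = 2.366375 / 1.693 = 1.3977407
Cp = (USL - LSL)/(6*sigma) = (105.4 - 81.4)/(6*1.3977407) = 2.8618
Cpu = (105.4 - 96.26)/(3*1.3977407) = 2.1797
Cpl = (96.26 - 81.4)/(3*1.3977407) = 3.5438
Cpk = min(Cpu, Cpl) = 2.1797

2.1797


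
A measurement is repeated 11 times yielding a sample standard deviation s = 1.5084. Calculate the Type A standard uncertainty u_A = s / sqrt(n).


u_A = s / sqrt(n)
u_A = 1.5084 / sqrt(11)
u_A = 1.5084 / 3.3166248
u_A = 0.4548

0.4548


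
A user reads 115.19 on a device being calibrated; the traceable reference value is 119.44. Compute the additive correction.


Correction = standard - reading
= 119.44 - 115.19
= 4.2500

4.2500


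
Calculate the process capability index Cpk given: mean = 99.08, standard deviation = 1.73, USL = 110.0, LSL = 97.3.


Cpu = (USL - mean) / (3*sigma) = (110.0 - 99.08) / (3*1.73) = 2.1040
Cpl = (mean - LSL) / (3*sigma) = (99.08 - 97.3) / (3*1.73) = 0.3430
Cpk = min(Cpu, Cpl) = 0.3430

0.3430


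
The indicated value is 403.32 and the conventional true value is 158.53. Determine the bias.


Systematic error = measured - true
= 403.32 - 158.53
= 244.7900

244.7900


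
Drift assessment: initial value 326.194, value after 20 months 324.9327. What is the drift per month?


rate = (v2 - v1) / months
= (324.9327 - 326.194) / 20
= -1.2613 / 20
= -0.0631

-0.0631


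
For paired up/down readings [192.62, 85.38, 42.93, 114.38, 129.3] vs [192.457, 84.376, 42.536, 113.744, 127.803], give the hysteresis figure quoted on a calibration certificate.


|192.62 - 192.457| = 0.1630
|85.38 - 84.376| = 1.0040
|42.93 - 42.536| = 0.3940
|114.38 - 113.744| = 0.6360
|129.3 - 127.803| = 1.4970
hysteresis = max(diffs) = 1.4970

1.4970


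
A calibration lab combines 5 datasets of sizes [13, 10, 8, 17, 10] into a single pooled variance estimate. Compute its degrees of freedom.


nu = sum_i (n_i - 1)
nu = ((13 - 1) + (10 - 1) + (8 - 1) + (17 - 1) + (10 - 1))
nu = 12 + 9 + 7 + 16 + 9
nu = 53

53


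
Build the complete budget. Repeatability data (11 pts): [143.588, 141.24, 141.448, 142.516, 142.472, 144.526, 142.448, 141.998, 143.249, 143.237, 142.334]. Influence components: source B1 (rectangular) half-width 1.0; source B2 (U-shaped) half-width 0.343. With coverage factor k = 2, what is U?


mean = (143.588 + 141.24 + 141.448 + 142.516 + 142.472 + 144.526 + 142.448 + 141.998 + 143.249 + 143.237 + 142.334) / 11 = 142.6414545
s = sqrt(sum((x - mean)^2)/(n-1)) = 0.95656127
u_A = s / sqrt(n) = 0.95656127 / sqrt(11) = 0.28841407
u_B1 = 1.0 / sqrt(3) = 0.57735027
u_B2 = 0.343 / sqrt(2) = 0.24253763
uc = sqrt(0.28841407^2 + 0.57735027^2 + 0.24253763^2) = 0.68944943
U = k * uc = 2 * 0.68944943
U = 1.3789

1.3789


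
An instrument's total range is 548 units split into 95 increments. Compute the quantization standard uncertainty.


resolution = range / divisions
resolution = 548 / 95 = 5.7684211
u_res = resolution / (2*sqrt(3))
u_res = 5.7684211 / 3.4641016
u_res = 1.6652

1.6652


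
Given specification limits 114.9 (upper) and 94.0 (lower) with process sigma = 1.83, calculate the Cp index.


Cp = (USL - LSL) / (6 * sigma)
= (114.9 - 94.0) / (6 * 1.83)
= 20.9000 / 10.9800
= 1.9035

1.9035


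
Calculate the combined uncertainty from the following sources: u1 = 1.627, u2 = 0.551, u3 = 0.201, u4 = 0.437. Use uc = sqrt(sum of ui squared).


uc = sqrt(1.627^2 + 0.551^2 + 0.201^2 + 0.437^2)
uc = sqrt(3.1821)
uc = 1.7838

1.7838


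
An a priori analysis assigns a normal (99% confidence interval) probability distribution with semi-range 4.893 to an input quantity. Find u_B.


u_B = half_width / 2.576
u_B = 4.893 / 2.576
u_B = 1.8995

1.8995


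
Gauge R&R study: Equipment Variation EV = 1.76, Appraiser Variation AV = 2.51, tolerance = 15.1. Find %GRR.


GRR = sqrt(EV^2 + AV^2) = sqrt(1.76^2 + 2.51^2) = 3.0655668
%GRR = GRR / tol * 100 = 3.0655668 / 15.1 * 100
%GRR = 20.3018

20.3018


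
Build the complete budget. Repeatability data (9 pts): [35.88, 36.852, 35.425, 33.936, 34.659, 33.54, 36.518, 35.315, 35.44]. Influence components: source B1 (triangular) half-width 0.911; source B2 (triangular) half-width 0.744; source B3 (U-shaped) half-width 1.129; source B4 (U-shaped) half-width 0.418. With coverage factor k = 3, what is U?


mean = (35.88 + 36.852 + 35.425 + 33.936 + 34.659 + 33.54 + 36.518 + 35.315 + 35.44) / 9 = 35.285
s = sqrt(sum((x - mean)^2)/(n-1)) = 1.0972141
u_A = s / sqrt(n) = 1.0972141 / sqrt(9) = 0.36573803
u_B1 = 0.911 / sqrt(6) = 0.37191419
u_B2 = 0.744 / sqrt(6) = 0.30373673
u_B3 = 1.129 / sqrt(2) = 0.79832356
u_B4 = 0.418 / sqrt(2) = 0.29557063
uc = sqrt(0.36573803^2 + 0.37191419^2 + 0.30373673^2 + 0.79832356^2 + 0.29557063^2) = 1.0435626
U = k * uc = 3 * 1.0435626
U = 3.1307

3.1307


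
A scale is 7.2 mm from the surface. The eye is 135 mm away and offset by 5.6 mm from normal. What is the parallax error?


error = h * offset / d
= 7.2 * 5.6 / 135
= 0.2987

0.2987


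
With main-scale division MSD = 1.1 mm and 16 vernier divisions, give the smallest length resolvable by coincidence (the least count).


LC = MSD / n_div
= 1.1 / 16
= 0.0688

0.0688


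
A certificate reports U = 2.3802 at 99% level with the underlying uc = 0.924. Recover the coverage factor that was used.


k = U / uc
k = 2.3802 / 0.924
k = 2.576

2.576


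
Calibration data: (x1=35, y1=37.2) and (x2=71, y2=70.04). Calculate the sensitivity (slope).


slope = (y2 - y1) / (x2 - x1)
= (70.04 - 37.2) / (71 - 35)
= 32.8400 / 36
= 0.9122

0.9122


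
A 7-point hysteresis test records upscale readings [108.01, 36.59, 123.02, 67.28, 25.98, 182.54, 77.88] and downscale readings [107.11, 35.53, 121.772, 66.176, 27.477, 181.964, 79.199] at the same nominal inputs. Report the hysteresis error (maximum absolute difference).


|108.01 - 107.11| = 0.9000
|36.59 - 35.53| = 1.0600
|123.02 - 121.772| = 1.2480
|67.28 - 66.176| = 1.1040
|25.98 - 27.477| = 1.4970
|182.54 - 181.964| = 0.5760
|77.88 - 79.199| = 1.3190
hysteresis = max(diffs) = 1.4970

1.4970


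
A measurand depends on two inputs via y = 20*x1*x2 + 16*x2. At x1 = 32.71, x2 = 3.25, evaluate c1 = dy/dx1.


y = 20*x1*x2 + 16*x2
dy/dx1 = 20*x2
Evaluate at x2 = 3.25: c1 = 20 * 3.25
c1 = 65.0000

65.0000


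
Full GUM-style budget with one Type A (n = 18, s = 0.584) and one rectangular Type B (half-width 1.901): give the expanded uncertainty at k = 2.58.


u_A = s / sqrt(n) = 0.584 / sqrt(18) = 0.13765012
u_B = half_width / sqrt(3) = 1.901 / sqrt(3) = 1.0975429
uc = sqrt(u_A^2 + u_B^2) = sqrt(0.13765012^2 + 1.0975429^2) = 1.106141
U = k * uc = 2.58 * 1.106141
U = 2.8538

2.8538


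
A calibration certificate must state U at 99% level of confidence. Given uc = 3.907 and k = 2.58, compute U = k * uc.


U = k * uc
U = 2.58 * 3.907
U = 10.0801

10.0801


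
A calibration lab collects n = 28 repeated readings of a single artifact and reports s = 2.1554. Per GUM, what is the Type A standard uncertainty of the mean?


u_A = s / sqrt(n)
u_A = 2.1554 / sqrt(28)
u_A = 2.1554 / 5.2915026
u_A = 0.4073

0.4073


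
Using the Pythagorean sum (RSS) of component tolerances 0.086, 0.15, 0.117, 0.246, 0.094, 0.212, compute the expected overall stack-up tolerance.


RSS = sqrt(0.086^2 + 0.15^2 + 0.117^2 + 0.246^2 + 0.094^2 + 0.212^2)
= sqrt(0.157881)
= 0.3973

0.3973


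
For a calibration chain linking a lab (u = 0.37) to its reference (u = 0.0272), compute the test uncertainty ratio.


TUR = u_lab / u_ref
= 0.37 / 0.0272
= 13.6029

13.6029


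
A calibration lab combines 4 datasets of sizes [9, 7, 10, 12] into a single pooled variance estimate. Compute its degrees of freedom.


nu = sum_i (n_i - 1)
nu = ((9 - 1) + (7 - 1) + (10 - 1) + (12 - 1))
nu = 8 + 6 + 9 + 11
nu = 34

34


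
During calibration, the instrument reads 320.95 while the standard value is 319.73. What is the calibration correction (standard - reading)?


Correction = standard - reading
= 319.73 - 320.95
= -1.2200

-1.2200


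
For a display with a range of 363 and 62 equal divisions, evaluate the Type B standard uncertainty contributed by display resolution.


resolution = range / divisions
resolution = 363 / 62 = 5.8548387
u_res = resolution / (2*sqrt(3))
u_res = 5.8548387 / 3.4641016
u_res = 1.6901

1.6901


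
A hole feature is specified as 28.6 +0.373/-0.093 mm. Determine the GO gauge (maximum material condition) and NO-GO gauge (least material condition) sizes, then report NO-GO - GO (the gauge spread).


GO = nominal - lower_tol (smallest hole = maximum material condition)
GO = 28.6 - 0.093 = 28.507
NO-GO = nominal + upper_tol (largest hole = least material condition)
NO-GO = 28.6 + 0.373 = 28.973
spread = NO-GO - GO = 28.973 - 28.507 = 0.4660

0.4660


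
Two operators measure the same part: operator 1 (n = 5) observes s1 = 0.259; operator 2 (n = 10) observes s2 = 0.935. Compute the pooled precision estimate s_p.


s_p = sqrt(((n1-1)*s1^2 + (n2-1)*s2^2) / (n1+n2-2))
numerator = (5-1)*0.259^2 + (10-1)*0.935^2 = 0.268324 + 7.868025 = 8.136349
denominator = 5 + 10 - 2 = 13
s_p^2 = 8.136349 / 13 = 0.625873
s_p = sqrt(0.625873) = 0.7911

0.7911


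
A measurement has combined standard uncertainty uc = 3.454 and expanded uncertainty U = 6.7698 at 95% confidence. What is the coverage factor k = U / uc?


k = U / uc
k = 6.7698 / 3.454
k = 1.96

1.96


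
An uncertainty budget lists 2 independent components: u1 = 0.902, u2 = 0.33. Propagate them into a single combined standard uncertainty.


uc = sqrt(0.902^2 + 0.33^2)
uc = sqrt(0.922504)
uc = 0.9605

0.9605


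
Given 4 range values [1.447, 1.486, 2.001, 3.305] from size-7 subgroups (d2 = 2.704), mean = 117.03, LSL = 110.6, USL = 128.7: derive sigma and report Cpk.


R_bar = (1.447 + 1.486 + 2.001 + 3.305) / 4 = 2.05975
sigma = R_bar / d2 = 2.05975 / 2.704 = 0.76174186
Cp = (USL - LSL)/(6*sigma) = (128.7 - 110.6)/(6*0.76174186) = 3.9602
Cpu = (128.7 - 117.03)/(3*0.76174186) = 5.1067
Cpl = (117.03 - 110.6)/(3*0.76174186) = 2.8137
Cpk = min(Cpu, Cpl) = 2.8137

2.8137


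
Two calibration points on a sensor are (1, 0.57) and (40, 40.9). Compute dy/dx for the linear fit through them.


slope = (y2 - y1) / (x2 - x1)
= (40.9 - 0.57) / (40 - 1)
= 40.3300 / 39
= 1.0341

1.0341


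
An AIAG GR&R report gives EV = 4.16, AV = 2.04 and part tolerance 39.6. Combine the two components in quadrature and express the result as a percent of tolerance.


GRR = sqrt(EV^2 + AV^2) = sqrt(4.16^2 + 2.04^2) = 4.633271
%GRR = GRR / tol * 100 = 4.633271 / 39.6 * 100
%GRR = 11.7002

11.7002


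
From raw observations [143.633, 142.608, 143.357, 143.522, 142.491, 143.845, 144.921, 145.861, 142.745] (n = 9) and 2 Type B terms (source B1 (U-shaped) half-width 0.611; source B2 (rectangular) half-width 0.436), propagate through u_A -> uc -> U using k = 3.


mean = (143.633 + 142.608 + 143.357 + 143.522 + 142.491 + 143.845 + 144.921 + 145.861 + 142.745) / 9 = 143.6647778
s = sqrt(sum((x - mean)^2)/(n-1)) = 1.1119023
u_A = s / sqrt(n) = 1.1119023 / sqrt(9) = 0.3706341
u_B1 = 0.611 / sqrt(2) = 0.43204224
u_B2 = 0.436 / sqrt(3) = 0.25172472
uc = sqrt(0.3706341^2 + 0.43204224^2 + 0.25172472^2) = 0.62241101
U = k * uc = 3 * 0.62241101
U = 1.8672

1.8672


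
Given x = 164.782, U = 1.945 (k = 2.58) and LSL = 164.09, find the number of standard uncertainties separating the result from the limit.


u = U / k = 1.945 / 2.58 = 0.75387597
margin = |LSL - x| = |164.09 - 164.782| = 0.692
z = margin / u = 0.692 / 0.75387597
z = 0.9179

0.9179


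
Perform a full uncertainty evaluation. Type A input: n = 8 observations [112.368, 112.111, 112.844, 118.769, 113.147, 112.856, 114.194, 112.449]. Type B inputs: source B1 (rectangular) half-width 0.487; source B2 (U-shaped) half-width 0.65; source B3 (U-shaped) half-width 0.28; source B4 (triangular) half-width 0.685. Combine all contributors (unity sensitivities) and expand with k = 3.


mean = (112.368 + 112.111 + 112.844 + 118.769 + 113.147 + 112.856 + 114.194 + 112.449) / 8 = 113.59225
s = sqrt(sum((x - mean)^2)/(n-1)) = 2.1863519
u_A = s / sqrt(n) = 2.1863519 / sqrt(8) = 0.77299213
u_B1 = 0.487 / sqrt(3) = 0.28116958
u_B2 = 0.65 / sqrt(2) = 0.45961941
u_B3 = 0.28 / sqrt(2) = 0.1979899
u_B4 = 0.685 / sqrt(6) = 0.27965008
uc = sqrt(0.77299213^2 + 0.28116958^2 + 0.45961941^2 + 0.1979899^2 + 0.27965008^2) = 1.0026103
U = k * uc = 3 * 1.0026103
U = 3.0078

3.0078


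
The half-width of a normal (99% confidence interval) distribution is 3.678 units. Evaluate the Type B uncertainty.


u_B = half_width / 2.576
u_B = 3.678 / 2.576
u_B = 1.4278

1.4278


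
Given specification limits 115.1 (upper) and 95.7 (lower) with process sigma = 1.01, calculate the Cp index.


Cp = (USL - LSL) / (6 * sigma)
= (115.1 - 95.7) / (6 * 1.01)
= 19.4000 / 6.0600
= 3.2013

3.2013


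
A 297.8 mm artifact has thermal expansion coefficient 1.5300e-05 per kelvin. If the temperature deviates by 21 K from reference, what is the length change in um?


dL = L * alpha * dT
= 297.8 * 1.5300e-05 * 21
= 0.0956831 mm
dL_um = 0.0956831 * 1000 = 95.6831 um

95.6831


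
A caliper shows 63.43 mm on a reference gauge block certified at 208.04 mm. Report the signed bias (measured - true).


Systematic error = measured - true
= 63.43 - 208.04
= -144.6100

-144.6100


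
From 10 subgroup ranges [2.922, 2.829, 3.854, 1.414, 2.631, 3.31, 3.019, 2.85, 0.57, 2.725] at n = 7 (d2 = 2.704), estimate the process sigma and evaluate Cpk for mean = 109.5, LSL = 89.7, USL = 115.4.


R_bar = (2.922 + 2.829 + 3.854 + 1.414 + 2.631 + 3.31 + 3.019 + 2.85 + 0.57 + 2.725) / 10 = 2.6124
sigma = R_bar / d2 = 2.6124 / 2.704 = 0.96612426
Cp = (USL - LSL)/(6*sigma) = (115.4 - 89.7)/(6*0.96612426) = 4.4335
Cpu = (115.4 - 109.5)/(3*0.96612426) = 2.0356
Cpl = (109.5 - 89.7)/(3*0.96612426) = 6.8314
Cpk = min(Cpu, Cpl) = 2.0356

2.0356


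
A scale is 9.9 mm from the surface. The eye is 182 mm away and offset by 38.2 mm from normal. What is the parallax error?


error = h * offset / d
= 9.9 * 38.2 / 182
= 2.0779

2.0779


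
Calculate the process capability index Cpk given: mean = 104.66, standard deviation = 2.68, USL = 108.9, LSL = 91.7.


Cpu = (USL - mean) / (3*sigma) = (108.9 - 104.66) / (3*2.68) = 0.5274
Cpl = (mean - LSL) / (3*sigma) = (104.66 - 91.7) / (3*2.68) = 1.6119
Cpk = min(Cpu, Cpl) = 0.5274

0.5274


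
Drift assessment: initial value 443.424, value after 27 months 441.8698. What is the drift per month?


rate = (v2 - v1) / months
= (441.8698 - 443.424) / 27
= -1.5542 / 27
= -0.0576

-0.0576


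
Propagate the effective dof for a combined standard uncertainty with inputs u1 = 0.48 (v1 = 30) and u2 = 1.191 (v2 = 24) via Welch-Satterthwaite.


uc = sqrt(u1^2 + u2^2) = sqrt(0.48^2 + 1.191^2) = 1.2840876
v_eff = uc^4 / (u1^4/v1 + u2^4/v2)
= 1.2840876^4 / (0.48^4/30 + 1.191^4/24)
= 2.7188084 / 0.085606486
v_eff = 31.7594

31.7594


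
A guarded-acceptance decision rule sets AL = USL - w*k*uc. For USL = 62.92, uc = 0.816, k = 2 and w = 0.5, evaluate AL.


U = k * uc = 2 * 0.816 = 1.632
guard band g = w * U = 0.5 * 1.632 = 0.816
AL = USL - g = 62.92 - 0.816
AL = 62.1040

62.1040


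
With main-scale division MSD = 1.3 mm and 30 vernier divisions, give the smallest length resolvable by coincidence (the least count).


LC = MSD / n_div
= 1.3 / 30
= 0.0433

0.0433


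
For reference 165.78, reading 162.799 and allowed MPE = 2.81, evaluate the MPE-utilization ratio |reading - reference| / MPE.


e = indication - reference = 162.799 - 165.78 = -2.9810
|e| = 2.9810
ratio = |e| / MPE = 2.9810 / 2.81
ratio = 1.0609

1.0609


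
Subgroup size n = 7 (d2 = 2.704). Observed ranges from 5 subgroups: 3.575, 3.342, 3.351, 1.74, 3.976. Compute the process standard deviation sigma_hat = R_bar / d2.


R_bar = (3.575 + 3.342 + 3.351 + 1.74 + 3.976) / 5
R_bar = 15.984 / 5 = 3.1968
sigma_hat = R_bar / d2 = 3.1968 / 2.704 = 1.1822

1.1822


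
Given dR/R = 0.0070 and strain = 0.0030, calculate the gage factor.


GF = (dR/R) / epsilon
= 0.0070 / 0.0030
= 2.3333

2.3333


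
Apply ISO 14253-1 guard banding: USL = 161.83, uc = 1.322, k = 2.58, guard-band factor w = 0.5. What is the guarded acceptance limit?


U = k * uc = 2.58 * 1.322 = 3.41076
guard band g = w * U = 0.5 * 3.41076 = 1.70538
AL = USL - g = 161.83 - 1.70538
AL = 160.1246

160.1246


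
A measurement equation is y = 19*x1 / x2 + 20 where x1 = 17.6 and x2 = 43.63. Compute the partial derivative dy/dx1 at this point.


y = 19*x1 / x2 + 20
dy/dx1 = 19/x2
Evaluate at x2 = 43.63: c1 = 19 / 43.63
c1 = 0.4355

0.4355


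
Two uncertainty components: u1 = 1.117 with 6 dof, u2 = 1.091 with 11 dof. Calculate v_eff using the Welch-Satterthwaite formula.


uc = sqrt(u1^2 + u2^2) = sqrt(1.117^2 + 1.091^2) = 1.5614
v_eff = uc^4 / (u1^4/v1 + u2^4/v2)
= 1.5614^4 / (1.117^4/6 + 1.091^4/11)
= 5.9436975 / 0.38825181
v_eff = 15.3089

15.3089


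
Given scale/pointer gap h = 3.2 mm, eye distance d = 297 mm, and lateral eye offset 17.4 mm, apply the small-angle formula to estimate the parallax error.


error = h * offset / d
= 3.2 * 17.4 / 297
= 0.1875

0.1875


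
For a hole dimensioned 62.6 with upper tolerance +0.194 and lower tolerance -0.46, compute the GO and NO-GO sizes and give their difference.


GO = nominal - lower_tol (smallest hole = maximum material condition)
GO = 62.6 - 0.46 = 62.14
NO-GO = nominal + upper_tol (largest hole = least material condition)
NO-GO = 62.6 + 0.194 = 62.794
spread = NO-GO - GO = 62.794 - 62.14 = 0.6540

0.6540


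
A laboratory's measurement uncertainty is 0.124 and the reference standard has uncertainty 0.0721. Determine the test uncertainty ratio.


TUR = u_lab / u_ref
= 0.124 / 0.0721
= 1.7198

1.7198


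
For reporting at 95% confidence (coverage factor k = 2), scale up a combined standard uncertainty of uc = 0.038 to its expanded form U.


U = k * uc
U = 2 * 0.038
U = 0.0760

0.0760


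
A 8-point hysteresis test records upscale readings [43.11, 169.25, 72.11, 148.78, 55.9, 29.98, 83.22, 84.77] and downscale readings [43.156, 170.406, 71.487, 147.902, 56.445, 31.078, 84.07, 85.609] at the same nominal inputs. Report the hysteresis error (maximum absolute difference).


|43.11 - 43.156| = 0.0460
|169.25 - 170.406| = 1.1560
|72.11 - 71.487| = 0.6230
|148.78 - 147.902| = 0.8780
|55.9 - 56.445| = 0.5450
|29.98 - 31.078| = 1.0980
|83.22 - 84.07| = 0.8500
|84.77 - 85.609| = 0.8390
hysteresis = max(diffs) = 1.1560

1.1560


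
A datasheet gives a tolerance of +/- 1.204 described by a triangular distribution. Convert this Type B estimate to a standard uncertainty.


u_B = half_width / sqrt(6)
u_B = 1.204 / 2.4494897
u_B = 0.4915

0.4915


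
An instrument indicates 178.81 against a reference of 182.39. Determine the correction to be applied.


Correction = standard - reading
= 182.39 - 178.81
= 3.5800

3.5800


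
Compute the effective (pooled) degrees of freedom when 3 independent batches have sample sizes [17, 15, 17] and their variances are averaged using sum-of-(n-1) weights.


nu = sum_i (n_i - 1)
nu = ((17 - 1) + (15 - 1) + (17 - 1))
nu = 16 + 14 + 16
nu = 46

46


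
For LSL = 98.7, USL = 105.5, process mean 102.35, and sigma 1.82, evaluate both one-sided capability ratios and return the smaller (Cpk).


Cpu = (USL - mean) / (3*sigma) = (105.5 - 102.35) / (3*1.82) = 0.5769
Cpl = (mean - LSL) / (3*sigma) = (102.35 - 98.7) / (3*1.82) = 0.6685
Cpk = min(Cpu, Cpl) = 0.5769

0.5769


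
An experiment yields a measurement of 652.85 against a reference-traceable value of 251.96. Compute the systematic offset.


Systematic error = measured - true
= 652.85 - 251.96
= 400.8900

400.8900


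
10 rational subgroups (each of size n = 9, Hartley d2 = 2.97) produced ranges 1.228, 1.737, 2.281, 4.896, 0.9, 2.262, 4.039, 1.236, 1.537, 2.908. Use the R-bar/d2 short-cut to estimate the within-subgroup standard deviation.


R_bar = (1.228 + 1.737 + 2.281 + 4.896 + 0.9 + 2.262 + 4.039 + 1.236 + 1.537 + 2.908) / 10
R_bar = 23.024 / 10 = 2.3024
sigma_hat = R_bar / d2 = 2.3024 / 2.97 = 0.7752

0.7752


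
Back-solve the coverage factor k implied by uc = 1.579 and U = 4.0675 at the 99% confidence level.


k = U / uc
k = 4.0675 / 1.579
k = 2.576

2.576


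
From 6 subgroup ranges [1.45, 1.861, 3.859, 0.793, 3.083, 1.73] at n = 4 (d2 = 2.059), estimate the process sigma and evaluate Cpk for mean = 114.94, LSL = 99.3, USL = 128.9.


R_bar = (1.45 + 1.861 + 3.859 + 0.793 + 3.083 + 1.73) / 6 = 2.1293333
sigma = R_bar / d2 = 2.1293333 / 2.059 = 1.034159
Cp = (USL - LSL)/(6*sigma) = (128.9 - 99.3)/(6*1.034159) = 4.7704
Cpu = (128.9 - 114.94)/(3*1.034159) = 4.4996
Cpl = (114.94 - 99.3)/(3*1.034159) = 5.0411
Cpk = min(Cpu, Cpl) = 4.4996

4.4996


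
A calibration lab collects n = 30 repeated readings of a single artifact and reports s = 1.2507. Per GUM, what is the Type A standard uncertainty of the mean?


u_A = s / sqrt(n)
u_A = 1.2507 / sqrt(30)
u_A = 1.2507 / 5.4772256
u_A = 0.2283

0.2283


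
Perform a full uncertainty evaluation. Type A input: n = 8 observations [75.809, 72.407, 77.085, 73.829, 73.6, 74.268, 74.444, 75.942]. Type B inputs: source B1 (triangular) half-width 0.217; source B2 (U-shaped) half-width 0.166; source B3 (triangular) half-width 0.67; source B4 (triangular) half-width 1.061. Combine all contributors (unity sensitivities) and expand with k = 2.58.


mean = (75.809 + 72.407 + 77.085 + 73.829 + 73.6 + 74.268 + 74.444 + 75.942) / 8 = 74.673
s = sqrt(sum((x - mean)^2)/(n-1)) = 1.5087122
u_A = s / sqrt(n) = 1.5087122 / sqrt(8) = 0.53341031
u_B1 = 0.217 / sqrt(6) = 0.088589879
u_B2 = 0.166 / sqrt(2) = 0.11737973
u_B3 = 0.67 / sqrt(6) = 0.27352635
u_B4 = 1.061 / sqrt(6) = 0.43315144
uc = sqrt(0.53341031^2 + 0.088589879^2 + 0.11737973^2 + 0.27352635^2 + 0.43315144^2) = 0.75404878
U = k * uc = 2.58 * 0.75404878
U = 1.9454

1.9454


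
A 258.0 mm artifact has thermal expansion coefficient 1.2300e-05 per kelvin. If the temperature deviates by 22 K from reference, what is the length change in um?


dL = L * alpha * dT
= 258.0 * 1.2300e-05 * 22
= 0.0698148 mm
dL_um = 0.0698148 * 1000 = 69.8148 um

69.8148


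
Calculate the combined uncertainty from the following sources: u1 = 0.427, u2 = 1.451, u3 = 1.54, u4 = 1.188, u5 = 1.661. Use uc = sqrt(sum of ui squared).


uc = sqrt(0.427^2 + 1.451^2 + 1.54^2 + 1.188^2 + 1.661^2)
uc = sqrt(8.829595)
uc = 2.9715

2.9715


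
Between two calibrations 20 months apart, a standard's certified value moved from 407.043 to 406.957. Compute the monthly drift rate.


rate = (v2 - v1) / months
= (406.957 - 407.043) / 20
= -0.0860 / 20
= -0.0043

-0.0043


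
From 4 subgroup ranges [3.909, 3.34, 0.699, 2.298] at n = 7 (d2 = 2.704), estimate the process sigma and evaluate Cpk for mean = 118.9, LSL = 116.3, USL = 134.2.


R_bar = (3.909 + 3.34 + 0.699 + 2.298) / 4 = 2.5615
sigma = R_bar / d2 = 2.5615 / 2.704 = 0.9473003
Cp = (USL - LSL)/(6*sigma) = (134.2 - 116.3)/(6*0.9473003) = 3.1493
Cpu = (134.2 - 118.9)/(3*0.9473003) = 5.3837
Cpl = (118.9 - 116.3)/(3*0.9473003) = 0.9149
Cpk = min(Cpu, Cpl) = 0.9149

0.9149


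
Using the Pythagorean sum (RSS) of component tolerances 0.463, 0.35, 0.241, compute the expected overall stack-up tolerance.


RSS = sqrt(0.463^2 + 0.35^2 + 0.241^2)
= sqrt(0.39495)
= 0.6285

0.6285


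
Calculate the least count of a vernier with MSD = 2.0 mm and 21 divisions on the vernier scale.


LC = MSD / n_div
= 2.0 / 21
= 0.0952

0.0952


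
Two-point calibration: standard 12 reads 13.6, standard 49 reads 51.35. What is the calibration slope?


slope = (y2 - y1) / (x2 - x1)
= (51.35 - 13.6) / (49 - 12)
= 37.7500 / 37
= 1.0203

1.0203


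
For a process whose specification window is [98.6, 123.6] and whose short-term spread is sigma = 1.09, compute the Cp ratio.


Cp = (USL - LSL) / (6 * sigma)
= (123.6 - 98.6) / (6 * 1.09)
= 25.0000 / 6.5400
= 3.8226

3.8226


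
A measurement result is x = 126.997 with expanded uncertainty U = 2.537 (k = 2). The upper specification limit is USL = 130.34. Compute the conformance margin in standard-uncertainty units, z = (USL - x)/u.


u = U / k = 2.537 / 2 = 1.2685
margin = |USL - x| = |130.34 - 126.997| = 3.343
z = margin / u = 3.343 / 1.2685
z = 2.6354

2.6354


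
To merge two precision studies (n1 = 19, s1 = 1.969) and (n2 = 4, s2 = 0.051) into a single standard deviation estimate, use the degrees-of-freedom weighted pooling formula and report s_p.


s_p = sqrt(((n1-1)*s1^2 + (n2-1)*s2^2) / (n1+n2-2))
numerator = (19-1)*1.969^2 + (4-1)*0.051^2 = 69.785298 + 0.007803 = 69.793101
denominator = 19 + 4 - 2 = 21
s_p^2 = 69.793101 / 21 = 3.323481
s_p = sqrt(3.323481) = 1.8230

1.8230


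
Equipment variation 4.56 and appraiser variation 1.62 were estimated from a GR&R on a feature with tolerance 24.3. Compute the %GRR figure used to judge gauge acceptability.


GRR = sqrt(EV^2 + AV^2) = sqrt(4.56^2 + 1.62^2) = 4.8392148
%GRR = GRR / tol * 100 = 4.8392148 / 24.3 * 100
%GRR = 19.9145

19.9145


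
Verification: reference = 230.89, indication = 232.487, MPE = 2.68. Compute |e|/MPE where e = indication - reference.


e = indication - reference = 232.487 - 230.89 = 1.5970
|e| = 1.5970
ratio = |e| / MPE = 1.5970 / 2.68
ratio = 0.5959

0.5959


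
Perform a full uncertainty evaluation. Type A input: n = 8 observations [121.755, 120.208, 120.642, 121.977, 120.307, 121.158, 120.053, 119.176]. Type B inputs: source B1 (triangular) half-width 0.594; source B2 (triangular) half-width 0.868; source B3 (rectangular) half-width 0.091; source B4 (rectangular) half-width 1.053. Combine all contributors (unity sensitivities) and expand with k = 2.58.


mean = (121.755 + 120.208 + 120.642 + 121.977 + 120.307 + 121.158 + 120.053 + 119.176) / 8 = 120.6595
s = sqrt(sum((x - mean)^2)/(n-1)) = 0.93208353
u_A = s / sqrt(n) = 0.93208353 / sqrt(8) = 0.32954129
u_B1 = 0.594 / sqrt(6) = 0.24249948
u_B2 = 0.868 / sqrt(6) = 0.35435952
u_B3 = 0.091 / sqrt(3) = 0.052538874
u_B4 = 1.053 / sqrt(3) = 0.60794983
uc = sqrt(0.32954129^2 + 0.24249948^2 + 0.35435952^2 + 0.052538874^2 + 0.60794983^2) = 0.8156822
U = k * uc = 2.58 * 0.8156822
U = 2.1045

2.1045


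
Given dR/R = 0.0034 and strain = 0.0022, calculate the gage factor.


GF = (dR/R) / epsilon
= 0.0034 / 0.0022
= 1.5455

1.5455


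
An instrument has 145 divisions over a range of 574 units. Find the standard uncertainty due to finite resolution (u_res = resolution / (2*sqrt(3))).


resolution = range / divisions
resolution = 574 / 145 = 3.9586207
u_res = resolution / (2*sqrt(3))
u_res = 3.9586207 / 3.4641016
u_res = 1.1428

1.1428


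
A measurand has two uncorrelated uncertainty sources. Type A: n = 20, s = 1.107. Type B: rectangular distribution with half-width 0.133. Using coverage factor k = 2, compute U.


u_A = s / sqrt(n) = 1.107 / sqrt(20) = 0.24753273
u_B = half_width / sqrt(3) = 0.133 / sqrt(3) = 0.076787586
uc = sqrt(u_A^2 + u_B^2) = sqrt(0.24753273^2 + 0.076787586^2) = 0.25916942
U = k * uc = 2 * 0.25916942
U = 0.5183

0.5183


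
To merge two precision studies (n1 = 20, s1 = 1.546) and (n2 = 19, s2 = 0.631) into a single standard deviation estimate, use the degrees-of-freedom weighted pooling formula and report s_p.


s_p = sqrt(((n1-1)*s1^2 + (n2-1)*s2^2) / (n1+n2-2))
numerator = (20-1)*1.546^2 + (19-1)*0.631^2 = 45.412204 + 7.166898 = 52.579102
denominator = 20 + 19 - 2 = 37
s_p^2 = 52.579102 / 37 = 1.4210568
s_p = sqrt(1.4210568) = 1.1921

1.1921


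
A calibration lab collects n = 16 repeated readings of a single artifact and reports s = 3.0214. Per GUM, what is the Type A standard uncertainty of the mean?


u_A = s / sqrt(n)
u_A = 3.0214 / sqrt(16)
u_A = 3.0214 / 4
u_A = 0.7553

0.7553


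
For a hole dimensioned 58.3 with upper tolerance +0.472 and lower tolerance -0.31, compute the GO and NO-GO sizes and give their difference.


GO = nominal - lower_tol (smallest hole = maximum material condition)
GO = 58.3 - 0.31 = 57.99
NO-GO = nominal + upper_tol (largest hole = least material condition)
NO-GO = 58.3 + 0.472 = 58.772
spread = NO-GO - GO = 58.772 - 57.99 = 0.7820

0.7820


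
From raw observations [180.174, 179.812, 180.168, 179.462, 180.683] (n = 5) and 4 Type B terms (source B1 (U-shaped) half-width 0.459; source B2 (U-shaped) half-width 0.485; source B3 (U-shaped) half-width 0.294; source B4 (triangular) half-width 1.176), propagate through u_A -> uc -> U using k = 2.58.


mean = (180.174 + 179.812 + 180.168 + 179.462 + 180.683) / 5 = 180.0598
s = sqrt(sum((x - mean)^2)/(n-1)) = 0.45604188
u_A = s / sqrt(n) = 0.45604188 / sqrt(5) = 0.20394813
u_B1 = 0.459 / sqrt(2) = 0.32456201
u_B2 = 0.485 / sqrt(2) = 0.34294679
u_B3 = 0.294 / sqrt(2) = 0.20788939
u_B4 = 1.176 / sqrt(6) = 0.48009999
uc = sqrt(0.20394813^2 + 0.32456201^2 + 0.34294679^2 + 0.20788939^2 + 0.48009999^2) = 0.7336633
U = k * uc = 2.58 * 0.7336633
U = 1.8929

1.8929


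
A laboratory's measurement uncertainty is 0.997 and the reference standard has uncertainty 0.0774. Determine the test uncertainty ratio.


TUR = u_lab / u_ref
= 0.997 / 0.0774
= 12.8811

12.8811


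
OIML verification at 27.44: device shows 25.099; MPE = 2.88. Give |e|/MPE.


e = indication - reference = 25.099 - 27.44 = -2.3410
|e| = 2.3410
ratio = |e| / MPE = 2.3410 / 2.88
ratio = 0.8128

0.8128


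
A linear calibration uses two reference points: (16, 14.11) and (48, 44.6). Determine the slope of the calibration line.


slope = (y2 - y1) / (x2 - x1)
= (44.6 - 14.11) / (48 - 16)
= 30.4900 / 32
= 0.9528

0.9528


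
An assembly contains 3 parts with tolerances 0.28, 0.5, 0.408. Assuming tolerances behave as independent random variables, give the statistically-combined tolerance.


RSS = sqrt(0.28^2 + 0.5^2 + 0.408^2)
= sqrt(0.494864)
= 0.7035

0.7035


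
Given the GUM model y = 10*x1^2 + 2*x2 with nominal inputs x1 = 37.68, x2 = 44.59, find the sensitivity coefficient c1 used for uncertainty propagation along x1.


y = 10*x1^2 + 2*x2
dy/dx1 = 2*10*x1
Evaluate at x1 = 37.68: c1 = 20 * 37.68
c1 = 753.6000

753.6000


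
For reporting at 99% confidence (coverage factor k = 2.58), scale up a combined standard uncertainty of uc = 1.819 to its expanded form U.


U = k * uc
U = 2.58 * 1.819
U = 4.6930

4.6930


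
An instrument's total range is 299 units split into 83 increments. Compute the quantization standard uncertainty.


resolution = range / divisions
resolution = 299 / 83 = 3.6024096
u_res = resolution / (2*sqrt(3))
u_res = 3.6024096 / 3.4641016
u_res = 1.0399

1.0399


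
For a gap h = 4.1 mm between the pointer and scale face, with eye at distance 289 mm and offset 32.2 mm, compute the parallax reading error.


error = h * offset / d
= 4.1 * 32.2 / 289
= 0.4568

0.4568


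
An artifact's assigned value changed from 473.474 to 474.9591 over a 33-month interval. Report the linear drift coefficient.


rate = (v2 - v1) / months
= (474.9591 - 473.474) / 33
= 1.4851 / 33
= 0.0450

0.0450


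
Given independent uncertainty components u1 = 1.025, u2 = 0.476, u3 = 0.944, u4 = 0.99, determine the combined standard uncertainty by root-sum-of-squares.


uc = sqrt(1.025^2 + 0.476^2 + 0.944^2 + 0.99^2)
uc = sqrt(3.148437)
uc = 1.7744

1.7744


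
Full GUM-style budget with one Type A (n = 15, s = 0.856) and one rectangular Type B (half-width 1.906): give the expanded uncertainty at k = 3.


u_A = s / sqrt(n) = 0.856 / sqrt(15) = 0.22101825
u_B = half_width / sqrt(3) = 1.906 / sqrt(3) = 1.1004296
uc = sqrt(u_A^2 + u_B^2) = sqrt(0.22101825^2 + 1.1004296^2) = 1.1224056
U = k * uc = 3 * 1.1224056
U = 3.3672

3.3672


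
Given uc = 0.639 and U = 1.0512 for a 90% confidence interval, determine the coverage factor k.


k = U / uc
k = 1.0512 / 0.639
k = 1.645

1.645


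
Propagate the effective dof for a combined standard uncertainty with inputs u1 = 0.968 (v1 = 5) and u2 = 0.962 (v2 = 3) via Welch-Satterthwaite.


uc = sqrt(u1^2 + u2^2) = sqrt(0.968^2 + 0.962^2) = 1.3647227
v_eff = uc^4 / (u1^4/v1 + u2^4/v2)
= 1.3647227^4 / (0.968^4/5 + 0.962^4/3)
= 3.4687872 / 0.46108499
v_eff = 7.5231

7.5231


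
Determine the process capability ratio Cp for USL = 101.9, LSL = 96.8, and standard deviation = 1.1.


Cp = (USL - LSL) / (6 * sigma)
= (101.9 - 96.8) / (6 * 1.1)
= 5.1000 / 6.6000
= 0.7727

0.7727


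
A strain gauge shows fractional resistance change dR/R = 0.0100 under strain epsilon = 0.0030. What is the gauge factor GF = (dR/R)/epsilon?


GF = (dR/R) / epsilon
= 0.0100 / 0.0030
= 3.3333

3.3333


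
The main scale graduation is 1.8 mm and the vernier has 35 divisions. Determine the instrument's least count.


LC = MSD / n_div
= 1.8 / 35
= 0.0514

0.0514


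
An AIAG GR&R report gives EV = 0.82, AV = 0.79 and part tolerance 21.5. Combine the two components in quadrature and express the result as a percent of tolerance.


GRR = sqrt(EV^2 + AV^2) = sqrt(0.82^2 + 0.79^2) = 1.1386395
%GRR = GRR / tol * 100 = 1.1386395 / 21.5 * 100
%GRR = 5.2960

5.2960


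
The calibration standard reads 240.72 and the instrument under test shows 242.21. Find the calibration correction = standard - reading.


Correction = standard - reading
= 240.72 - 242.21
= -1.4900

-1.4900


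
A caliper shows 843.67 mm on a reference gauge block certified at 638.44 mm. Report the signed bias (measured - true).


Systematic error = measured - true
= 843.67 - 638.44
= 205.2300

205.2300


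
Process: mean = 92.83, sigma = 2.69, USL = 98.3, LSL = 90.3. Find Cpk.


Cpu = (USL - mean) / (3*sigma) = (98.3 - 92.83) / (3*2.69) = 0.6778
Cpl = (mean - LSL) / (3*sigma) = (92.83 - 90.3) / (3*2.69) = 0.3135
Cpk = min(Cpu, Cpl) = 0.3135

0.3135


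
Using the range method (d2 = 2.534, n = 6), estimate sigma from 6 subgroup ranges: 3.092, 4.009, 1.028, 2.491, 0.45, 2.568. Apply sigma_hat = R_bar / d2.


R_bar = (3.092 + 4.009 + 1.028 + 2.491 + 0.45 + 2.568) / 6
R_bar = 13.638 / 6 = 2.273
sigma_hat = R_bar / d2 = 2.273 / 2.534 = 0.8970

0.8970


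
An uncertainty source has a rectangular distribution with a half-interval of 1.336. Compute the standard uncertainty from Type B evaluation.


u_B = half_width / sqrt(3)
u_B = 1.336 / 1.7320508
u_B = 0.7713

0.7713


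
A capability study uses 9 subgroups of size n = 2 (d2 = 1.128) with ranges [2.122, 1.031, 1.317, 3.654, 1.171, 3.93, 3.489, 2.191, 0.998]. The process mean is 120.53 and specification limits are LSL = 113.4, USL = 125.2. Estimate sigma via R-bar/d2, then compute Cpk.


R_bar = (2.122 + 1.031 + 1.317 + 3.654 + 1.171 + 3.93 + 3.489 + 2.191 + 0.998) / 9 = 2.2114444
sigma = R_bar / d2 = 2.2114444 / 1.128 = 1.9605004
Cp = (USL - LSL)/(6*sigma) = (125.2 - 113.4)/(6*1.9605004) = 1.0031
Cpu = (125.2 - 120.53)/(3*1.9605004) = 0.7940
Cpl = (120.53 - 113.4)/(3*1.9605004) = 1.2123
Cpk = min(Cpu, Cpl) = 0.7940

0.7940


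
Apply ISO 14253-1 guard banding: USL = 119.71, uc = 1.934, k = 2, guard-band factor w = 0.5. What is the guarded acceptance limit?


U = k * uc = 2 * 1.934 = 3.868
guard band g = w * U = 0.5 * 3.868 = 1.934
AL = USL - g = 119.71 - 1.934
AL = 117.7760

117.7760


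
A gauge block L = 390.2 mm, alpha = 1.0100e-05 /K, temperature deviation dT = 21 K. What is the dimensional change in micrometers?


dL = L * alpha * dT
= 390.2 * 1.0100e-05 * 21
= 0.0827614 mm
dL_um = 0.0827614 * 1000 = 82.7614 um

82.7614


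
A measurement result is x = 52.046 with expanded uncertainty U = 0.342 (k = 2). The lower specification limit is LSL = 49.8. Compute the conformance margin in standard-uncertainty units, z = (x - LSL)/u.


u = U / k = 0.342 / 2 = 0.171
margin = |LSL - x| = |49.8 - 52.046| = 2.246
z = margin / u = 2.246 / 0.171
z = 13.1345

13.1345


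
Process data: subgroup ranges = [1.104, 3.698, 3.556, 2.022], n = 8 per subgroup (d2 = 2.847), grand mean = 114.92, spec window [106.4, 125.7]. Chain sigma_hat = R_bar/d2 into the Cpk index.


R_bar = (1.104 + 3.698 + 3.556 + 2.022) / 4 = 2.595
sigma = R_bar / d2 = 2.595 / 2.847 = 0.91148577
Cp = (USL - LSL)/(6*sigma) = (125.7 - 106.4)/(6*0.91148577) = 3.5290
Cpu = (125.7 - 114.92)/(3*0.91148577) = 3.9423
Cpl = (114.92 - 106.4)/(3*0.91148577) = 3.1158
Cpk = min(Cpu, Cpl) = 3.1158

3.1158


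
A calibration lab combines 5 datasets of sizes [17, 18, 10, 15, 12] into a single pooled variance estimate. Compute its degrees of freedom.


nu = sum_i (n_i - 1)
nu = ((17 - 1) + (18 - 1) + (10 - 1) + (15 - 1) + (12 - 1))
nu = 16 + 17 + 9 + 14 + 11
nu = 67

67


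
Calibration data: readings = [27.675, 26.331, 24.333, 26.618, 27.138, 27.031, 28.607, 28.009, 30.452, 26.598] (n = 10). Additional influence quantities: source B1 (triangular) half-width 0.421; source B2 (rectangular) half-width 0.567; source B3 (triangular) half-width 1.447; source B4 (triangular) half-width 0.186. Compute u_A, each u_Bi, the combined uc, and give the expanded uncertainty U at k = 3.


mean = (27.675 + 26.331 + 24.333 + 26.618 + 27.138 + 27.031 + 28.607 + 28.009 + 30.452 + 26.598) / 10 = 27.2792
s = sqrt(sum((x - mean)^2)/(n-1)) = 1.6014201
u_A = s / sqrt(n) = 1.6014201 / sqrt(10) = 0.5064135
u_B1 = 0.421 / sqrt(6) = 0.17187253
u_B2 = 0.567 / sqrt(3) = 0.3273576
u_B3 = 1.447 / sqrt(6) = 0.59073528
u_B4 = 0.186 / sqrt(6) = 0.075934182
uc = sqrt(0.5064135^2 + 0.17187253^2 + 0.3273576^2 + 0.59073528^2 + 0.075934182^2) = 0.86480748
U = k * uc = 3 * 0.86480748
U = 2.5944

2.5944


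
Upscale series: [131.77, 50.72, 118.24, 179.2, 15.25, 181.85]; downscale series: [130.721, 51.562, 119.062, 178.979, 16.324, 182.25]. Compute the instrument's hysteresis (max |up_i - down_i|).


|131.77 - 130.721| = 1.0490
|50.72 - 51.562| = 0.8420
|118.24 - 119.062| = 0.8220
|179.2 - 178.979| = 0.2210
|15.25 - 16.324| = 1.0740
|181.85 - 182.25| = 0.4000
hysteresis = max(diffs) = 1.0740

1.0740


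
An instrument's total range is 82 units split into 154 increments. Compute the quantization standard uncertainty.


resolution = range / divisions
resolution = 82 / 154 = 0.53246753
u_res = resolution / (2*sqrt(3))
u_res = 0.53246753 / 3.4641016
u_res = 0.1537

0.1537


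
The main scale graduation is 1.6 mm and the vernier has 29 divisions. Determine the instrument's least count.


LC = MSD / n_div
= 1.6 / 29
= 0.0552

0.0552
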